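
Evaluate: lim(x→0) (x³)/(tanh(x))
This is a 0/0 indeterminate form.

Apply L'Hôpital's rule: differentiate numerator and denominator separately.
  f(x) = x^3   ⇒   f'(x) = 3·x^2
  g(x) = tanh(x)   ⇒   g'(x) = 1 - tanh(x)^2
  lim(x→0) f'(x)/g'(x) = lim(x→0) (3·x^2)/(1 - tanh(x)^2)
  = 0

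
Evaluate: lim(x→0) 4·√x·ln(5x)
This is a 0·∞ indeterminate form.

Rewrite 0·∞ as a quotient (0/0 or ∞/∞ form), then apply L'Hôpital's rule:
  lim(x→0) 4·√x·ln(5x) = 0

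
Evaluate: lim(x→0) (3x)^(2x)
This is an exponential indeterminate form.

For exponential indeterminate forms, take the natural log:
  Let L = lim(x→0) (3x)^(2x)
  Then ln(L) = lim(x→0) [exponent × ln(base)]
  Evaluate using L'Hôpital or standard limits, then exponentiate.
  L = 1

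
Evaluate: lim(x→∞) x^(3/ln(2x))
This is an exponential indeterminate form.

For exponential indeterminate forms, take the natural log:
  Let L = lim(x→∞) x^(3/ln(2x))
  Then ln(L) = lim(x→∞) [exponent × ln(base)]
  Evaluate using L'Hôpital or standard limits, then exponentiate.
  L = e^(3)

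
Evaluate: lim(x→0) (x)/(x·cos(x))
This is a 0/0 indeterminate form.

Apply L'Hôpital's rule: differentiate numerator and denominator separately.
  f(x) = x   ⇒   f'(x) = 1
  g(x) = x·cos(x)   ⇒   g'(x) = -x·sin(x) + cos(x)
  lim(x→0) f'(x)/g'(x) = lim(x→0) (1)/(-x·sin(x) + cos(x))
  = 1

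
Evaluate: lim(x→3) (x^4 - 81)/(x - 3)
This is a standard limit.

Factor or rationalize the expression:
  lim(x→3) (x^4 - 81)/(x - 3) = 108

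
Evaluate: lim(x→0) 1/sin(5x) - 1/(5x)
This is an ∞-∞ indeterminate form.

Combine fractions or rationalize to convert ∞-∞ to 0/0 form:
  lim(x→0) 1/sin(5x) - 1/(5x) = 0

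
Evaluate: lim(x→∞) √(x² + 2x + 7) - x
This is an ∞-∞ indeterminate form.

Combine fractions or rationalize to convert ∞-∞ to 0/0 form:
  lim(x→∞) √(x² + 2x + 7) - x = 1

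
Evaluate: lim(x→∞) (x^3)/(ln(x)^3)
This is an ∞/∞ indeterminate form.

Apply L'Hôpital's rule: differentiate numerator and denominator separately.
  f(x) = x^3   ⇒   f'(x) = 3·x^2
  g(x) = ln(x)^3   ⇒   g'(x) = 3·ln(x)^2/x
  lim(x→∞) f'(x)/g'(x) = lim(x→∞) (3·x^2)/(3·ln(x)^2/x)
  = ∞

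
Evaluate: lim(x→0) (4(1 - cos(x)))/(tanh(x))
This is a 0/0 indeterminate form.

Apply L'Hôpital's rule: differentiate numerator and denominator separately.
  f(x) = 4 - 4·cos(x)   ⇒   f'(x) = 4·sin(x)
  g(x) = tanh(x)   ⇒   g'(x) = 1 - tanh(x)^2
  lim(x→0) f'(x)/g'(x) = lim(x→0) (4·sin(x))/(1 - tanh(x)^2)
  = 0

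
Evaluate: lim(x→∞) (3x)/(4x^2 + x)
This is an ∞/∞ indeterminate form.

Apply L'Hôpital's rule: differentiate numerator and denominator separately.
  f(x) = 3·x   ⇒   f'(x) = 3
  g(x) = 4·x^2 + x   ⇒   g'(x) = 8·x + 1
  lim(x→∞) f'(x)/g'(x) = lim(x→∞) (3)/(8·x + 1)
  = 0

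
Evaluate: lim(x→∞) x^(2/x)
This is an exponential indeterminate form.

For exponential indeterminate forms, take the natural log:
  Let L = lim(x→∞) x^(2/x)
  Then ln(L) = lim(x→∞) [exponent × ln(base)]
  Evaluate using L'Hôpital or standard limits, then exponentiate.
  L = 1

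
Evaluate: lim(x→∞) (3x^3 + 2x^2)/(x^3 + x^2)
This is an ∞/∞ indeterminate form.

Apply L'Hôpital's rule: differentiate numerator and denominator separately.
  f(x) = 3·x^3 + 2·x^2   ⇒   f'(x) = 9·x^2 + 4·x
  g(x) = x^3 + x^2   ⇒   g'(x) = 3·x^2 + 2·x
  lim(x→∞) f'(x)/g'(x) = lim(x→∞) (9·x^2 + 4·x)/(3·x^2 + 2·x)
  = 3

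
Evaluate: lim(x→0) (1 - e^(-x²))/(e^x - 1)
This is a 0/0 indeterminate form.

Apply L'Hôpital's rule: differentiate numerator and denominator separately.
  f(x) = 1 - e^(-x^2)   ⇒   f'(x) = 2·x·e^(-x^2)
  g(x) = e^(x) - 1   ⇒   g'(x) = e^(x)
  lim(x→0) f'(x)/g'(x) = lim(x→0) (2·x·e^(-x^2))/(e^(x))
  = 0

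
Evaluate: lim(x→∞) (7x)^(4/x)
This is an exponential indeterminate form.

For exponential indeterminate forms, take the natural log:
  Let L = lim(x→∞) (7x)^(4/x)
  Then ln(L) = lim(x→∞) [exponent × ln(base)]
  Evaluate using L'Hôpital or standard limits, then exponentiate.
  L = 1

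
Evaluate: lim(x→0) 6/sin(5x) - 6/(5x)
This is an ∞-∞ indeterminate form.

Combine fractions or rationalize to convert ∞-∞ to 0/0 form:
  lim(x→0) 6/sin(5x) - 6/(5x) = 0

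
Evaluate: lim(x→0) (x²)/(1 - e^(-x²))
This is a 0/0 indeterminate form.

Apply L'Hôpital's rule: differentiate numerator and denominator separately.
  f(x) = x^2   ⇒   f'(x) = 2·x
  g(x) = 1 - e^(-x^2)   ⇒   g'(x) = 2·x·e^(-x^2)
  lim(x→0) f'(x)/g'(x) = lim(x→0) (2·x)/(2·x·e^(-x^2))
  = 1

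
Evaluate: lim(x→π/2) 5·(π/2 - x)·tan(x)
This is a 0·∞ indeterminate form.

Rewrite 0·∞ as a quotient (0/0 or ∞/∞ form), then apply L'Hôpital's rule:
  lim(x→π/2) 5·(π/2 - x)·tan(x) = 5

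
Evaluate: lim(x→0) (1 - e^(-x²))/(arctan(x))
This is a 0/0 indeterminate form.

Apply L'Hôpital's rule: differentiate numerator and denominator separately.
  f(x) = 1 - e^(-x^2)   ⇒   f'(x) = 2·x·e^(-x^2)
  g(x) = atan(x)   ⇒   g'(x) = 1/(x^2 + 1)
  lim(x→0) f'(x)/g'(x) = lim(x→0) (2·x·e^(-x^2))/(1/(x^2 + 1))
  = 0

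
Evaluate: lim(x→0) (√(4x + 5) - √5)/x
This is a standard limit.

Factor or rationalize the expression:
  lim(x→0) (√(4x + 5) - √5)/x = 2·sqrt(5)/5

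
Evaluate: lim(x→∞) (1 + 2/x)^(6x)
This is an exponential indeterminate form.

For exponential indeterminate forms, take the natural log:
  Let L = lim(x→∞) (1 + 2/x)^(6x)
  Then ln(L) = lim(x→∞) [exponent × ln(base)]
  Evaluate using L'Hôpital or standard limits, then exponentiate.
  L = e^(12)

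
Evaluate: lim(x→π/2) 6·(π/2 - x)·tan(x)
This is a 0·∞ indeterminate form.

Rewrite 0·∞ as a quotient (0/0 or ∞/∞ form), then apply L'Hôpital's rule:
  lim(x→π/2) 6·(π/2 - x)·tan(x) = 6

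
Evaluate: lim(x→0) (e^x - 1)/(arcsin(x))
This is a 0/0 indeterminate form.

Apply L'Hôpital's rule: differentiate numerator and denominator separately.
  f(x) = e^(x) - 1   ⇒   f'(x) = e^(x)
  g(x) = asin(x)   ⇒   g'(x) = 1/sqrt(1 - x^2)
  lim(x→0) f'(x)/g'(x) = lim(x→0) (e^(x))/(1/sqrt(1 - x^2))
  = 1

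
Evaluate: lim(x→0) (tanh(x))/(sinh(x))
This is a 0/0 indeterminate form.

Apply L'Hôpital's rule: differentiate numerator and denominator separately.
  f(x) = tanh(x)   ⇒   f'(x) = 1 - tanh(x)^2
  g(x) = sinh(x)   ⇒   g'(x) = cosh(x)
  lim(x→0) f'(x)/g'(x) = lim(x→0) (1 - tanh(x)^2)/(cosh(x))
  = 1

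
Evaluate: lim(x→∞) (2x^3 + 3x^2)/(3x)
This is an ∞/∞ indeterminate form.

Apply L'Hôpital's rule: differentiate numerator and denominator separately.
  f(x) = 2·x^3 + 3·x^2   ⇒   f'(x) = 6·x^2 + 6·x
  g(x) = 3·x   ⇒   g'(x) = 3
  lim(x→∞) f'(x)/g'(x) = lim(x→∞) (6·x^2 + 6·x)/(3)
  = ∞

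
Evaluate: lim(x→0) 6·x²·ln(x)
This is a 0·∞ indeterminate form.

Rewrite 0·∞ as a quotient (0/0 or ∞/∞ form), then apply L'Hôpital's rule:
  lim(x→0) 6·x²·ln(x) = 0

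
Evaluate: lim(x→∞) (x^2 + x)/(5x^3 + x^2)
This is an ∞/∞ indeterminate form.

Apply L'Hôpital's rule: differentiate numerator and denominator separately.
  f(x) = x^2 + x   ⇒   f'(x) = 2·x + 1
  g(x) = 5·x^3 + x^2   ⇒   g'(x) = 15·x^2 + 2·x
  lim(x→∞) f'(x)/g'(x) = lim(x→∞) (2·x + 1)/(15·x^2 + 2·x)
  = 0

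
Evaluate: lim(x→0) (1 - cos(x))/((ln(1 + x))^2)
This is a 0/0 indeterminate form.

Apply L'Hôpital's rule: differentiate numerator and denominator separately.
  f(x) = 1 - cos(x)   ⇒   f'(x) = sin(x)
  g(x) = ln(x + 1)^2   ⇒   g'(x) = 2·ln(x + 1)/(x + 1)
  lim(x→0) f'(x)/g'(x) = lim(x→0) (sin(x))/(2·ln(x + 1)/(x + 1))
  = 1/2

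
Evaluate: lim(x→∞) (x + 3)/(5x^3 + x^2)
This is an ∞/∞ indeterminate form.

Apply L'Hôpital's rule: differentiate numerator and denominator separately.
  f(x) = x + 3   ⇒   f'(x) = 1
  g(x) = 5·x^3 + x^2   ⇒   g'(x) = 15·x^2 + 2·x
  lim(x→∞) f'(x)/g'(x) = lim(x→∞) (1)/(15·x^2 + 2·x)
  = 0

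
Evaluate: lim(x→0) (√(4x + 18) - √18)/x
This is a standard limit.

Factor or rationalize the expression:
  lim(x→0) (√(4x + 18) - √18)/x = sqrt(2)/3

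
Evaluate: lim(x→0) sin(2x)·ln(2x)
This is a 0·∞ indeterminate form.

Rewrite 0·∞ as a quotient (0/0 or ∞/∞ form), then apply L'Hôpital's rule:
  lim(x→0) sin(2x)·ln(2x) = 0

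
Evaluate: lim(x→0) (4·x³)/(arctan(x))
This is a 0/0 indeterminate form.

Apply L'Hôpital's rule: differentiate numerator and denominator separately.
  f(x) = 4·x^3   ⇒   f'(x) = 12·x^2
  g(x) = atan(x)   ⇒   g'(x) = 1/(x^2 + 1)
  lim(x→0) f'(x)/g'(x) = lim(x→0) (12·x^2)/(1/(x^2 + 1))
  = 0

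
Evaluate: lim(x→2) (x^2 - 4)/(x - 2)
This is a standard limit.

Factor or rationalize the expression:
  lim(x→2) (x^2 - 4)/(x - 2) = 4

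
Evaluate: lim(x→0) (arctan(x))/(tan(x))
This is a 0/0 indeterminate form.

Apply L'Hôpital's rule: differentiate numerator and denominator separately.
  f(x) = atan(x)   ⇒   f'(x) = 1/(x^2 + 1)
  g(x) = tan(x)   ⇒   g'(x) = tan(x)^2 + 1
  lim(x→0) f'(x)/g'(x) = lim(x→0) (1/(x^2 + 1))/(tan(x)^2 + 1)
  = 1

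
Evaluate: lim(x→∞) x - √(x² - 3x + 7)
This is an ∞-∞ indeterminate form.

Combine fractions or rationalize to convert ∞-∞ to 0/0 form:
  lim(x→∞) x - √(x² - 3x + 7) = 3/2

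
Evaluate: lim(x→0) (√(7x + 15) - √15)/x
This is a standard limit.

Factor or rationalize the expression:
  lim(x→0) (√(7x + 15) - √15)/x = 7·sqrt(15)/30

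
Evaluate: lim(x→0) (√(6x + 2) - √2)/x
This is a standard limit.

Factor or rationalize the expression:
  lim(x→0) (√(6x + 2) - √2)/x = 3·sqrt(2)/2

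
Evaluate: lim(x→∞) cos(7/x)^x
This is an exponential indeterminate form.

For exponential indeterminate forms, take the natural log:
  Let L = lim(x→∞) cos(7/x)^x
  Then ln(L) = lim(x→∞) [exponent × ln(base)]
  Evaluate using L'Hôpital or standard limits, then exponentiate.
  L = 1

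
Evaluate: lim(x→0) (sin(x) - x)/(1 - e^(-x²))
This is a 0/0 indeterminate form.

Apply L'Hôpital's rule: differentiate numerator and denominator separately.
  f(x) = -x + sin(x)   ⇒   f'(x) = cos(x) - 1
  g(x) = 1 - e^(-x^2)   ⇒   g'(x) = 2·x·e^(-x^2)
  lim(x→0) f'(x)/g'(x) = lim(x→0) (cos(x) - 1)/(2·x·e^(-x^2))
  = 0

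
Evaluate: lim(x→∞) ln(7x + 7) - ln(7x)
This is an ∞-∞ indeterminate form.

Combine fractions or rationalize to convert ∞-∞ to 0/0 form:
  lim(x→∞) ln(7x + 7) - ln(7x) = 0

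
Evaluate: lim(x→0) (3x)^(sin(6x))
This is an exponential indeterminate form.

For exponential indeterminate forms, take the natural log:
  Let L = lim(x→0) (3x)^(sin(6x))
  Then ln(L) = lim(x→0) [exponent × ln(base)]
  Evaluate using L'Hôpital or standard limits, then exponentiate.
  L = 1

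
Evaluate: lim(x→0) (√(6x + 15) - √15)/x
This is a standard limit.

Factor or rationalize the expression:
  lim(x→0) (√(6x + 15) - √15)/x = sqrt(15)/5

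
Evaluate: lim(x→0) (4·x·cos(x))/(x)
This is a 0/0 indeterminate form.

Apply L'Hôpital's rule: differentiate numerator and denominator separately.
  f(x) = 4·x·cos(x)   ⇒   f'(x) = -4·x·sin(x) + 4·cos(x)
  g(x) = x   ⇒   g'(x) = 1
  lim(x→0) f'(x)/g'(x) = lim(x→0) (-4·x·sin(x) + 4·cos(x))/(1)
  = 4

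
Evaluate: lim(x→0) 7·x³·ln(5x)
This is a 0·∞ indeterminate form.

Rewrite 0·∞ as a quotient (0/0 or ∞/∞ form), then apply L'Hôpital's rule:
  lim(x→0) 7·x³·ln(5x) = 0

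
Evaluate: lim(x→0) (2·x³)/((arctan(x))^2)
This is a 0/0 indeterminate form.

Apply L'Hôpital's rule: differentiate numerator and denominator separately.
  f(x) = 2·x^3   ⇒   f'(x) = 6·x^2
  g(x) = atan(x)^2   ⇒   g'(x) = 2·atan(x)/(x^2 + 1)
  lim(x→0) f'(x)/g'(x) = lim(x→0) (6·x^2)/(2·atan(x)/(x^2 + 1))
  = 0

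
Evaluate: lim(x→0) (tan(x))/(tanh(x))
This is a 0/0 indeterminate form.

Apply L'Hôpital's rule: differentiate numerator and denominator separately.
  f(x) = tan(x)   ⇒   f'(x) = tan(x)^2 + 1
  g(x) = tanh(x)   ⇒   g'(x) = 1 - tanh(x)^2
  lim(x→0) f'(x)/g'(x) = lim(x→0) (tan(x)^2 + 1)/(1 - tanh(x)^2)
  = 1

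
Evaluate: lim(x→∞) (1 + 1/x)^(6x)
This is an exponential indeterminate form.

For exponential indeterminate forms, take the natural log:
  Let L = lim(x→∞) (1 + 1/x)^(6x)
  Then ln(L) = lim(x→∞) [exponent × ln(base)]
  Evaluate using L'Hôpital or standard limits, then exponentiate.
  L = e^(6)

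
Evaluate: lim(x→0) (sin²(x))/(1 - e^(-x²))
This is a 0/0 indeterminate form.

Apply L'Hôpital's rule: differentiate numerator and denominator separately.
  f(x) = sin(x)^2   ⇒   f'(x) = 2·sin(x)·cos(x)
  g(x) = 1 - e^(-x^2)   ⇒   g'(x) = 2·x·e^(-x^2)
  lim(x→0) f'(x)/g'(x) = lim(x→0) (2·sin(x)·cos(x))/(2·x·e^(-x^2))
  = 1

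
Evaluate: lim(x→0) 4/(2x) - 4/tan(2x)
This is an ∞-∞ indeterminate form.

Combine fractions or rationalize to convert ∞-∞ to 0/0 form:
  lim(x→0) 4/(2x) - 4/tan(2x) = 0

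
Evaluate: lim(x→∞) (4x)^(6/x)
This is an exponential indeterminate form.

For exponential indeterminate forms, take the natural log:
  Let L = lim(x→∞) (4x)^(6/x)
  Then ln(L) = lim(x→∞) [exponent × ln(base)]
  Evaluate using L'Hôpital or standard limits, then exponentiate.
  L = 1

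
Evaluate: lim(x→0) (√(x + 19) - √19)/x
This is a standard limit.

Factor or rationalize the expression:
  lim(x→0) (√(x + 19) - √19)/x = sqrt(19)/38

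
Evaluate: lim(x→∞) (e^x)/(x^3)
This is an ∞/∞ indeterminate form.

Apply L'Hôpital's rule: differentiate numerator and denominator separately.
  f(x) = e^(x)   ⇒   f'(x) = e^(x)
  g(x) = x^3   ⇒   g'(x) = 3·x^2
  lim(x→∞) f'(x)/g'(x) = lim(x→∞) (e^(x))/(3·x^2)
  = ∞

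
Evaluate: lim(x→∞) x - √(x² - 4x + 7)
This is an ∞-∞ indeterminate form.

Combine fractions or rationalize to convert ∞-∞ to 0/0 form:
  lim(x→∞) x - √(x² - 4x + 7) = 2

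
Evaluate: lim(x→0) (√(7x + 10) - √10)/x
This is a standard limit.

Factor or rationalize the expression:
  lim(x→0) (√(7x + 10) - √10)/x = 7·sqrt(10)/20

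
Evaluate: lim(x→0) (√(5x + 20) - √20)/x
This is a standard limit.

Factor or rationalize the expression:
  lim(x→0) (√(5x + 20) - √20)/x = sqrt(5)/4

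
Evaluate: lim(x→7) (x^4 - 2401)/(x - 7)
This is a standard limit.

Factor or rationalize the expression:
  lim(x→7) (x^4 - 2401)/(x - 7) = 1372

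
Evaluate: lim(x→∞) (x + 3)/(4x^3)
This is an ∞/∞ indeterminate form.

Apply L'Hôpital's rule: differentiate numerator and denominator separately.
  f(x) = x + 3   ⇒   f'(x) = 1
  g(x) = 4·x^3   ⇒   g'(x) = 12·x^2
  lim(x→∞) f'(x)/g'(x) = lim(x→∞) (1)/(12·x^2)
  = 0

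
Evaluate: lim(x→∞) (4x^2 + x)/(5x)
This is an ∞/∞ indeterminate form.

Apply L'Hôpital's rule: differentiate numerator and denominator separately.
  f(x) = 4·x^2 + x   ⇒   f'(x) = 8·x + 1
  g(x) = 5·x   ⇒   g'(x) = 5
  lim(x→∞) f'(x)/g'(x) = lim(x→∞) (8·x + 1)/(5)
  = ∞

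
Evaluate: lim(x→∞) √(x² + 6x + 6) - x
This is an ∞-∞ indeterminate form.

Combine fractions or rationalize to convert ∞-∞ to 0/0 form:
  lim(x→∞) √(x² + 6x + 6) - x = 3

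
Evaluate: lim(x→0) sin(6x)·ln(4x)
This is a 0·∞ indeterminate form.

Rewrite 0·∞ as a quotient (0/0 or ∞/∞ form), then apply L'Hôpital's rule:
  lim(x→0) sin(6x)·ln(4x) = 0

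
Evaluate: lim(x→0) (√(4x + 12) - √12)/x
This is a standard limit.

Factor or rationalize the expression:
  lim(x→0) (√(4x + 12) - √12)/x = sqrt(3)/3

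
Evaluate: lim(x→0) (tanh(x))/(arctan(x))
This is a 0/0 indeterminate form.

Apply L'Hôpital's rule: differentiate numerator and denominator separately.
  f(x) = tanh(x)   ⇒   f'(x) = 1 - tanh(x)^2
  g(x) = atan(x)   ⇒   g'(x) = 1/(x^2 + 1)
  lim(x→0) f'(x)/g'(x) = lim(x→0) (1 - tanh(x)^2)/(1/(x^2 + 1))
  = 1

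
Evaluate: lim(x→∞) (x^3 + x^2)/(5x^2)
This is an ∞/∞ indeterminate form.

Apply L'Hôpital's rule: differentiate numerator and denominator separately.
  f(x) = x^3 + x^2   ⇒   f'(x) = 3·x^2 + 2·x
  g(x) = 5·x^2   ⇒   g'(x) = 10·x
  lim(x→∞) f'(x)/g'(x) = lim(x→∞) (3·x^2 + 2·x)/(10·x)
  = ∞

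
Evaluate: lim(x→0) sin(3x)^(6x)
This is an exponential indeterminate form.

For exponential indeterminate forms, take the natural log:
  Let L = lim(x→0) sin(3x)^(6x)
  Then ln(L) = lim(x→0) [exponent × ln(base)]
  Evaluate using L'Hôpital or standard limits, then exponentiate.
  L = 1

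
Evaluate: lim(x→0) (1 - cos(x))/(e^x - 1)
This is a 0/0 indeterminate form.

Apply L'Hôpital's rule: differentiate numerator and denominator separately.
  f(x) = 1 - cos(x)   ⇒   f'(x) = sin(x)
  g(x) = e^(x) - 1   ⇒   g'(x) = e^(x)
  lim(x→0) f'(x)/g'(x) = lim(x→0) (sin(x))/(e^(x))
  = 0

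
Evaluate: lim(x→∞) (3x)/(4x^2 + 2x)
This is an ∞/∞ indeterminate form.

Apply L'Hôpital's rule: differentiate numerator and denominator separately.
  f(x) = 3·x   ⇒   f'(x) = 3
  g(x) = 4·x^2 + 2·x   ⇒   g'(x) = 8·x + 2
  lim(x→∞) f'(x)/g'(x) = lim(x→∞) (3)/(8·x + 2)
  = 0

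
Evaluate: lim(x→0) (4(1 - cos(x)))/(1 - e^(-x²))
This is a 0/0 indeterminate form.

Apply L'Hôpital's rule: differentiate numerator and denominator separately.
  f(x) = 4 - 4·cos(x)   ⇒   f'(x) = 4·sin(x)
  g(x) = 1 - e^(-x^2)   ⇒   g'(x) = 2·x·e^(-x^2)
  lim(x→0) f'(x)/g'(x) = lim(x→0) (4·sin(x))/(2·x·e^(-x^2))
  = 2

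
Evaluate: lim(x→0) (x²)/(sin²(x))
This is a 0/0 indeterminate form.

Apply L'Hôpital's rule: differentiate numerator and denominator separately.
  f(x) = x^2   ⇒   f'(x) = 2·x
  g(x) = sin(x)^2   ⇒   g'(x) = 2·sin(x)·cos(x)
  lim(x→0) f'(x)/g'(x) = lim(x→0) (2·x)/(2·sin(x)·cos(x))
  = 1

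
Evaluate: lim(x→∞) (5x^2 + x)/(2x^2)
This is an ∞/∞ indeterminate form.

Apply L'Hôpital's rule: differentiate numerator and denominator separately.
  f(x) = 5·x^2 + x   ⇒   f'(x) = 10·x + 1
  g(x) = 2·x^2   ⇒   g'(x) = 4·x
  lim(x→∞) f'(x)/g'(x) = lim(x→∞) (10·x + 1)/(4·x)
  = 5/2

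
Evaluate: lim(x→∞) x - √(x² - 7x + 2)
This is an ∞-∞ indeterminate form.

Combine fractions or rationalize to convert ∞-∞ to 0/0 form:
  lim(x→∞) x - √(x² - 7x + 2) = 7/2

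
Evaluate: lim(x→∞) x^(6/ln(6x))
This is an exponential indeterminate form.

For exponential indeterminate forms, take the natural log:
  Let L = lim(x→∞) x^(6/ln(6x))
  Then ln(L) = lim(x→∞) [exponent × ln(base)]
  Evaluate using L'Hôpital or standard limits, then exponentiate.
  L = e^(6)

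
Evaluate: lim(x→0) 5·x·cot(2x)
This is a 0·∞ indeterminate form.

Rewrite 0·∞ as a quotient (0/0 or ∞/∞ form), then apply L'Hôpital's rule:
  lim(x→0) 5·x·cot(2x) = 5/2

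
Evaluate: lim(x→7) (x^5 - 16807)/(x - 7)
This is a standard limit.

Factor or rationalize the expression:
  lim(x→7) (x^5 - 16807)/(x - 7) = 12005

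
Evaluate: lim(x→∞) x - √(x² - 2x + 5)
This is an ∞-∞ indeterminate form.

Combine fractions or rationalize to convert ∞-∞ to 0/0 form:
  lim(x→∞) x - √(x² - 2x + 5) = 1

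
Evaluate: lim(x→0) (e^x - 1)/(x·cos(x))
This is a 0/0 indeterminate form.

Apply L'Hôpital's rule: differentiate numerator and denominator separately.
  f(x) = e^(x) - 1   ⇒   f'(x) = e^(x)
  g(x) = x·cos(x)   ⇒   g'(x) = -x·sin(x) + cos(x)
  lim(x→0) f'(x)/g'(x) = lim(x→0) (e^(x))/(-x·sin(x) + cos(x))
  = 1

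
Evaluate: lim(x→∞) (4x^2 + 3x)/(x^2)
This is an ∞/∞ indeterminate form.

Apply L'Hôpital's rule: differentiate numerator and denominator separately.
  f(x) = 4·x^2 + 3·x   ⇒   f'(x) = 8·x + 3
  g(x) = x^2   ⇒   g'(x) = 2·x
  lim(x→∞) f'(x)/g'(x) = lim(x→∞) (8·x + 3)/(2·x)
  = 4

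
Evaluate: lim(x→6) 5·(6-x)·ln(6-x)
This is a 0·∞ indeterminate form.

Rewrite 0·∞ as a quotient (0/0 or ∞/∞ form), then apply L'Hôpital's rule:
  lim(x→6) 5·(6-x)·ln(6-x) = 0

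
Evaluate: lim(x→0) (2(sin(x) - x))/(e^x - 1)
This is a 0/0 indeterminate form.

Apply L'Hôpital's rule: differentiate numerator and denominator separately.
  f(x) = -2·x + 2·sin(x)   ⇒   f'(x) = 2·cos(x) - 2
  g(x) = e^(x) - 1   ⇒   g'(x) = e^(x)
  lim(x→0) f'(x)/g'(x) = lim(x→0) (2·cos(x) - 2)/(e^(x))
  = 0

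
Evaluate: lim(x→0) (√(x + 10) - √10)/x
This is a standard limit.

Factor or rationalize the expression:
  lim(x→0) (√(x + 10) - √10)/x = sqrt(10)/20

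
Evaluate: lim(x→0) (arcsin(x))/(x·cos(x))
This is a 0/0 indeterminate form.

Apply L'Hôpital's rule: differentiate numerator and denominator separately.
  f(x) = asin(x)   ⇒   f'(x) = 1/sqrt(1 - x^2)
  g(x) = x·cos(x)   ⇒   g'(x) = -x·sin(x) + cos(x)
  lim(x→0) f'(x)/g'(x) = lim(x→0) (1/sqrt(1 - x^2))/(-x·sin(x) + cos(x))
  = 1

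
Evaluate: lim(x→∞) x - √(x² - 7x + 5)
This is an ∞-∞ indeterminate form.

Combine fractions or rationalize to convert ∞-∞ to 0/0 form:
  lim(x→∞) x - √(x² - 7x + 5) = 7/2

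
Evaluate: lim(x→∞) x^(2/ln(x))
This is an exponential indeterminate form.

For exponential indeterminate forms, take the natural log:
  Let L = lim(x→∞) x^(2/ln(x))
  Then ln(L) = lim(x→∞) [exponent × ln(base)]
  Evaluate using L'Hôpital or standard limits, then exponentiate.
  L = e²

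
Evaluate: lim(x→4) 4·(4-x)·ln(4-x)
This is a 0·∞ indeterminate form.

Rewrite 0·∞ as a quotient (0/0 or ∞/∞ form), then apply L'Hôpital's rule:
  lim(x→4) 4·(4-x)·ln(4-x) = 0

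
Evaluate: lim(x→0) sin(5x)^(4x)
This is an exponential indeterminate form.

For exponential indeterminate forms, take the natural log:
  Let L = lim(x→0) sin(5x)^(4x)
  Then ln(L) = lim(x→0) [exponent × ln(base)]
  Evaluate using L'Hôpital or standard limits, then exponentiate.
  L = 1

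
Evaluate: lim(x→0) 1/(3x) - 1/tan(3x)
This is an ∞-∞ indeterminate form.

Combine fractions or rationalize to convert ∞-∞ to 0/0 form:
  lim(x→0) 1/(3x) - 1/tan(3x) = 0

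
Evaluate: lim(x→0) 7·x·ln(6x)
This is a 0·∞ indeterminate form.

Rewrite 0·∞ as a quotient (0/0 or ∞/∞ form), then apply L'Hôpital's rule:
  lim(x→0) 7·x·ln(6x) = 0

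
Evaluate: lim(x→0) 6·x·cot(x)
This is a 0·∞ indeterminate form.

Rewrite 0·∞ as a quotient (0/0 or ∞/∞ form), then apply L'Hôpital's rule:
  lim(x→0) 6·x·cot(x) = 6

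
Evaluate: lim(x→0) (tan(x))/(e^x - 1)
This is a 0/0 indeterminate form.

Apply L'Hôpital's rule: differentiate numerator and denominator separately.
  f(x) = tan(x)   ⇒   f'(x) = tan(x)^2 + 1
  g(x) = e^(x) - 1   ⇒   g'(x) = e^(x)
  lim(x→0) f'(x)/g'(x) = lim(x→0) (tan(x)^2 + 1)/(e^(x))
  = 1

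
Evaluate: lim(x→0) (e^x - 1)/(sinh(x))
This is a 0/0 indeterminate form.

Apply L'Hôpital's rule: differentiate numerator and denominator separately.
  f(x) = e^(x) - 1   ⇒   f'(x) = e^(x)
  g(x) = sinh(x)   ⇒   g'(x) = cosh(x)
  lim(x→0) f'(x)/g'(x) = lim(x→0) (e^(x))/(cosh(x))
  = 1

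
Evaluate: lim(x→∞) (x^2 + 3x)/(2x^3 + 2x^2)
This is an ∞/∞ indeterminate form.

Apply L'Hôpital's rule: differentiate numerator and denominator separately.
  f(x) = x^2 + 3·x   ⇒   f'(x) = 2·x + 3
  g(x) = 2·x^3 + 2·x^2   ⇒   g'(x) = 6·x^2 + 4·x
  lim(x→∞) f'(x)/g'(x) = lim(x→∞) (2·x + 3)/(6·x^2 + 4·x)
  = 0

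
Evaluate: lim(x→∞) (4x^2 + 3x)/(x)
This is an ∞/∞ indeterminate form.

Apply L'Hôpital's rule: differentiate numerator and denominator separately.
  f(x) = 4·x^2 + 3·x   ⇒   f'(x) = 8·x + 3
  g(x) = x   ⇒   g'(x) = 1
  lim(x→∞) f'(x)/g'(x) = lim(x→∞) (8·x + 3)/(1)
  = ∞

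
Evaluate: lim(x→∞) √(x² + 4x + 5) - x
This is an ∞-∞ indeterminate form.

Combine fractions or rationalize to convert ∞-∞ to 0/0 form:
  lim(x→∞) √(x² + 4x + 5) - x = 2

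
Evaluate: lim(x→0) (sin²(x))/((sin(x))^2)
This is a 0/0 indeterminate form.

Apply L'Hôpital's rule: differentiate numerator and denominator separately.
  f(x) = sin(x)^2   ⇒   f'(x) = 2·sin(x)·cos(x)
  g(x) = sin(x)^2   ⇒   g'(x) = 2·sin(x)·cos(x)
  lim(x→0) f'(x)/g'(x) = lim(x→0) (2·sin(x)·cos(x))/(2·sin(x)·cos(x))
  = 1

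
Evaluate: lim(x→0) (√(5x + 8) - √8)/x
This is a standard limit.

Factor or rationalize the expression:
  lim(x→0) (√(5x + 8) - √8)/x = 5·sqrt(2)/8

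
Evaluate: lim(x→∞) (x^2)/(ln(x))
This is an ∞/∞ indeterminate form.

Apply L'Hôpital's rule: differentiate numerator and denominator separately.
  f(x) = x^2   ⇒   f'(x) = 2·x
  g(x) = ln(x)   ⇒   g'(x) = 1/x
  lim(x→∞) f'(x)/g'(x) = lim(x→∞) (2·x)/(1/x)
  = ∞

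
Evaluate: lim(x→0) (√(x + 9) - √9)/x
This is a standard limit.

Factor or rationalize the expression:
  lim(x→0) (√(x + 9) - √9)/x = 1/6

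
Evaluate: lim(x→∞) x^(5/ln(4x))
This is an exponential indeterminate form.

For exponential indeterminate forms, take the natural log:
  Let L = lim(x→∞) x^(5/ln(4x))
  Then ln(L) = lim(x→∞) [exponent × ln(base)]
  Evaluate using L'Hôpital or standard limits, then exponentiate.
  L = e^(5)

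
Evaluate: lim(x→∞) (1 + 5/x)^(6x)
This is an exponential indeterminate form.

For exponential indeterminate forms, take the natural log:
  Let L = lim(x→∞) (1 + 5/x)^(6x)
  Then ln(L) = lim(x→∞) [exponent × ln(base)]
  Evaluate using L'Hôpital or standard limits, then exponentiate.
  L = e^(30)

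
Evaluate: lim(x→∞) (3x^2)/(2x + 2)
This is an ∞/∞ indeterminate form.

Apply L'Hôpital's rule: differentiate numerator and denominator separately.
  f(x) = 3·x^2   ⇒   f'(x) = 6·x
  g(x) = 2·x + 2   ⇒   g'(x) = 2
  lim(x→∞) f'(x)/g'(x) = lim(x→∞) (6·x)/(2)
  = ∞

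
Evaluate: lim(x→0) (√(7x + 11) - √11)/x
This is a standard limit.

Factor or rationalize the expression:
  lim(x→0) (√(7x + 11) - √11)/x = 7·sqrt(11)/22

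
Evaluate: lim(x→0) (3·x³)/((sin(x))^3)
This is a 0/0 indeterminate form.

Apply L'Hôpital's rule: differentiate numerator and denominator separately.
  f(x) = 3·x^3   ⇒   f'(x) = 9·x^2
  g(x) = sin(x)^3   ⇒   g'(x) = 3·sin(x)^2·cos(x)
  lim(x→0) f'(x)/g'(x) = lim(x→0) (9·x^2)/(3·sin(x)^2·cos(x))
  = 3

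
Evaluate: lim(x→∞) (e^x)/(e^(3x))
This is an ∞/∞ indeterminate form.

Apply L'Hôpital's rule: differentiate numerator and denominator separately.
  f(x) = e^(x)   ⇒   f'(x) = e^(x)
  g(x) = e^(3·x)   ⇒   g'(x) = 3·e^(3·x)
  lim(x→∞) f'(x)/g'(x) = lim(x→∞) (e^(x))/(3·e^(3·x))
  = 0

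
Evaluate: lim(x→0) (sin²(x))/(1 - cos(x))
This is a 0/0 indeterminate form.

Apply L'Hôpital's rule: differentiate numerator and denominator separately.
  f(x) = sin(x)^2   ⇒   f'(x) = 2·sin(x)·cos(x)
  g(x) = 1 - cos(x)   ⇒   g'(x) = sin(x)
  lim(x→0) f'(x)/g'(x) = lim(x→0) (2·sin(x)·cos(x))/(sin(x))
  = 2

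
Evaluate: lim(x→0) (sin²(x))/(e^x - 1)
This is a 0/0 indeterminate form.

Apply L'Hôpital's rule: differentiate numerator and denominator separately.
  f(x) = sin(x)^2   ⇒   f'(x) = 2·sin(x)·cos(x)
  g(x) = e^(x) - 1   ⇒   g'(x) = e^(x)
  lim(x→0) f'(x)/g'(x) = lim(x→0) (2·sin(x)·cos(x))/(e^(x))
  = 0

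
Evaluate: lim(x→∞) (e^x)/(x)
This is an ∞/∞ indeterminate form.

Apply L'Hôpital's rule: differentiate numerator and denominator separately.
  f(x) = e^(x)   ⇒   f'(x) = e^(x)
  g(x) = x   ⇒   g'(x) = 1
  lim(x→∞) f'(x)/g'(x) = lim(x→∞) (e^(x))/(1)
  = ∞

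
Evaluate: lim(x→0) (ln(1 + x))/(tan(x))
This is a 0/0 indeterminate form.

Apply L'Hôpital's rule: differentiate numerator and denominator separately.
  f(x) = ln(x + 1)   ⇒   f'(x) = 1/(x + 1)
  g(x) = tan(x)   ⇒   g'(x) = tan(x)^2 + 1
  lim(x→0) f'(x)/g'(x) = lim(x→0) (1/(x + 1))/(tan(x)^2 + 1)
  = 1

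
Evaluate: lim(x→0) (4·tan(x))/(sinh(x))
This is a 0/0 indeterminate form.

Apply L'Hôpital's rule: differentiate numerator and denominator separately.
  f(x) = 4·tan(x)   ⇒   f'(x) = 4·tan(x)^2 + 4
  g(x) = sinh(x)   ⇒   g'(x) = cosh(x)
  lim(x→0) f'(x)/g'(x) = lim(x→0) (4·tan(x)^2 + 4)/(cosh(x))
  = 4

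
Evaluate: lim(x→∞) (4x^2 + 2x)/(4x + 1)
This is an ∞/∞ indeterminate form.

Apply L'Hôpital's rule: differentiate numerator and denominator separately.
  f(x) = 4·x^2 + 2·x   ⇒   f'(x) = 8·x + 2
  g(x) = 4·x + 1   ⇒   g'(x) = 4
  lim(x→∞) f'(x)/g'(x) = lim(x→∞) (8·x + 2)/(4)
  = ∞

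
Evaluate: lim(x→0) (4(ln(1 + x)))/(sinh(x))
This is a 0/0 indeterminate form.

Apply L'Hôpital's rule: differentiate numerator and denominator separately.
  f(x) = 4·ln(x + 1)   ⇒   f'(x) = 4/(x + 1)
  g(x) = sinh(x)   ⇒   g'(x) = cosh(x)
  lim(x→0) f'(x)/g'(x) = lim(x→0) (4/(x + 1))/(cosh(x))
  = 4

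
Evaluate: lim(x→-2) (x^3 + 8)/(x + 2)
This is a standard limit.

Factor or rationalize the expression:
  lim(x→-2) (x^3 + 8)/(x + 2) = 12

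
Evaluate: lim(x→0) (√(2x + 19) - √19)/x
This is a standard limit.

Factor or rationalize the expression:
  lim(x→0) (√(2x + 19) - √19)/x = sqrt(19)/19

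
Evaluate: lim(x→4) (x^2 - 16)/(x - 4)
This is a standard limit.

Factor or rationalize the expression:
  lim(x→4) (x^2 - 16)/(x - 4) = 8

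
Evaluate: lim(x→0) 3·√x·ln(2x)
This is a 0·∞ indeterminate form.

Rewrite 0·∞ as a quotient (0/0 or ∞/∞ form), then apply L'Hôpital's rule:
  lim(x→0) 3·√x·ln(2x) = 0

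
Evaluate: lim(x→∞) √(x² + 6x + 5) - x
This is an ∞-∞ indeterminate form.

Combine fractions or rationalize to convert ∞-∞ to 0/0 form:
  lim(x→∞) √(x² + 6x + 5) - x = 3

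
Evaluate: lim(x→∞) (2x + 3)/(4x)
This is an ∞/∞ indeterminate form.

Apply L'Hôpital's rule: differentiate numerator and denominator separately.
  f(x) = 2·x + 3   ⇒   f'(x) = 2
  g(x) = 4·x   ⇒   g'(x) = 4
  lim(x→∞) f'(x)/g'(x) = lim(x→∞) (2)/(4)
  = 1/2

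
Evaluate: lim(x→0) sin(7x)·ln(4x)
This is a 0·∞ indeterminate form.

Rewrite 0·∞ as a quotient (0/0 or ∞/∞ form), then apply L'Hôpital's rule:
  lim(x→0) sin(7x)·ln(4x) = 0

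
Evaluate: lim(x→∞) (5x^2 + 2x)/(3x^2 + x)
This is an ∞/∞ indeterminate form.

Apply L'Hôpital's rule: differentiate numerator and denominator separately.
  f(x) = 5·x^2 + 2·x   ⇒   f'(x) = 10·x + 2
  g(x) = 3·x^2 + x   ⇒   g'(x) = 6·x + 1
  lim(x→∞) f'(x)/g'(x) = lim(x→∞) (10·x + 2)/(6·x + 1)
  = 5/3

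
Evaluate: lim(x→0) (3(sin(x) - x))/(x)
This is a 0/0 indeterminate form.

Apply L'Hôpital's rule: differentiate numerator and denominator separately.
  f(x) = -3·x + 3·sin(x)   ⇒   f'(x) = 3·cos(x) - 3
  g(x) = x   ⇒   g'(x) = 1
  lim(x→0) f'(x)/g'(x) = lim(x→0) (3·cos(x) - 3)/(1)
  = 0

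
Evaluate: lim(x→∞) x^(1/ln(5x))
This is an exponential indeterminate form.

For exponential indeterminate forms, take the natural log:
  Let L = lim(x→∞) x^(1/ln(5x))
  Then ln(L) = lim(x→∞) [exponent × ln(base)]
  Evaluate using L'Hôpital or standard limits, then exponentiate.
  L = e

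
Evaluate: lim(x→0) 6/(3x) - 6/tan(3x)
This is an ∞-∞ indeterminate form.

Combine fractions or rationalize to convert ∞-∞ to 0/0 form:
  lim(x→0) 6/(3x) - 6/tan(3x) = 0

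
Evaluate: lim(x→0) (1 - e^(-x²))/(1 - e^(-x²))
This is a 0/0 indeterminate form.

Apply L'Hôpital's rule: differentiate numerator and denominator separately.
  f(x) = 1 - e^(-x^2)   ⇒   f'(x) = 2·x·e^(-x^2)
  g(x) = 1 - e^(-x^2)   ⇒   g'(x) = 2·x·e^(-x^2)
  lim(x→0) f'(x)/g'(x) = lim(x→0) (2·x·e^(-x^2))/(2·x·e^(-x^2))
  = 1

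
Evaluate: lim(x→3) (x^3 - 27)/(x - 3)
This is a standard limit.

Factor or rationalize the expression:
  lim(x→3) (x^3 - 27)/(x - 3) = 27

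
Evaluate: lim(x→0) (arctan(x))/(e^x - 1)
This is a 0/0 indeterminate form.

Apply L'Hôpital's rule: differentiate numerator and denominator separately.
  f(x) = atan(x)   ⇒   f'(x) = 1/(x^2 + 1)
  g(x) = e^(x) - 1   ⇒   g'(x) = e^(x)
  lim(x→0) f'(x)/g'(x) = lim(x→0) (1/(x^2 + 1))/(e^(x))
  = 1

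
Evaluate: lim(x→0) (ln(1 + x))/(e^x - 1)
This is a 0/0 indeterminate form.

Apply L'Hôpital's rule: differentiate numerator and denominator separately.
  f(x) = ln(x + 1)   ⇒   f'(x) = 1/(x + 1)
  g(x) = e^(x) - 1   ⇒   g'(x) = e^(x)
  lim(x→0) f'(x)/g'(x) = lim(x→0) (1/(x + 1))/(e^(x))
  = 1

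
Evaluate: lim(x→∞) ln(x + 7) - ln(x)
This is an ∞-∞ indeterminate form.

Combine fractions or rationalize to convert ∞-∞ to 0/0 form:
  lim(x→∞) ln(x + 7) - ln(x) = 0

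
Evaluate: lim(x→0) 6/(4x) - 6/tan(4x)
This is an ∞-∞ indeterminate form.

Combine fractions or rationalize to convert ∞-∞ to 0/0 form:
  lim(x→0) 6/(4x) - 6/tan(4x) = 0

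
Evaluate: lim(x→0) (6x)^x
This is an exponential indeterminate form.

For exponential indeterminate forms, take the natural log:
  Let L = lim(x→0) (6x)^x
  Then ln(L) = lim(x→0) [exponent × ln(base)]
  Evaluate using L'Hôpital or standard limits, then exponentiate.
  L = 1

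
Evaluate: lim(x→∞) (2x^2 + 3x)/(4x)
This is an ∞/∞ indeterminate form.

Apply L'Hôpital's rule: differentiate numerator and denominator separately.
  f(x) = 2·x^2 + 3·x   ⇒   f'(x) = 4·x + 3
  g(x) = 4·x   ⇒   g'(x) = 4
  lim(x→∞) f'(x)/g'(x) = lim(x→∞) (4·x + 3)/(4)
  = ∞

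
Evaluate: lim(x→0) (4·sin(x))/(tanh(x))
This is a 0/0 indeterminate form.

Apply L'Hôpital's rule: differentiate numerator and denominator separately.
  f(x) = 4·sin(x)   ⇒   f'(x) = 4·cos(x)
  g(x) = tanh(x)   ⇒   g'(x) = 1 - tanh(x)^2
  lim(x→0) f'(x)/g'(x) = lim(x→0) (4·cos(x))/(1 - tanh(x)^2)
  = 4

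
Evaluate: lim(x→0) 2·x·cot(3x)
This is a 0·∞ indeterminate form.

Rewrite 0·∞ as a quotient (0/0 or ∞/∞ form), then apply L'Hôpital's rule:
  lim(x→0) 2·x·cot(3x) = 2/3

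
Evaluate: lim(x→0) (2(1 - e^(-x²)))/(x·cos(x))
This is a 0/0 indeterminate form.

Apply L'Hôpital's rule: differentiate numerator and denominator separately.
  f(x) = 2 - 2·e^(-x^2)   ⇒   f'(x) = 4·x·e^(-x^2)
  g(x) = x·cos(x)   ⇒   g'(x) = -x·sin(x) + cos(x)
  lim(x→0) f'(x)/g'(x) = lim(x→0) (4·x·e^(-x^2))/(-x·sin(x) + cos(x))
  = 0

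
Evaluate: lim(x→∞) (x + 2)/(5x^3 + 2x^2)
This is an ∞/∞ indeterminate form.

Apply L'Hôpital's rule: differentiate numerator and denominator separately.
  f(x) = x + 2   ⇒   f'(x) = 1
  g(x) = 5·x^3 + 2·x^2   ⇒   g'(x) = 15·x^2 + 4·x
  lim(x→∞) f'(x)/g'(x) = lim(x→∞) (1)/(15·x^2 + 4·x)
  = 0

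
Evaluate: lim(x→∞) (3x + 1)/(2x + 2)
This is an ∞/∞ indeterminate form.

Apply L'Hôpital's rule: differentiate numerator and denominator separately.
  f(x) = 3·x + 1   ⇒   f'(x) = 3
  g(x) = 2·x + 2   ⇒   g'(x) = 2
  lim(x→∞) f'(x)/g'(x) = lim(x→∞) (3)/(2)
  = 3/2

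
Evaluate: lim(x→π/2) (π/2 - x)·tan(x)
This is a 0·∞ indeterminate form.

Rewrite 0·∞ as a quotient (0/0 or ∞/∞ form), then apply L'Hôpital's rule:
  lim(x→π/2) (π/2 - x)·tan(x) = 1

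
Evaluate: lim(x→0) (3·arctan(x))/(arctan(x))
This is a 0/0 indeterminate form.

Apply L'Hôpital's rule: differentiate numerator and denominator separately.
  f(x) = 3·atan(x)   ⇒   f'(x) = 3/(x^2 + 1)
  g(x) = atan(x)   ⇒   g'(x) = 1/(x^2 + 1)
  lim(x→0) f'(x)/g'(x) = lim(x→0) (3/(x^2 + 1))/(1/(x^2 + 1))
  = 3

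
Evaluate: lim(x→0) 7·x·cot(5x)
This is a 0·∞ indeterminate form.

Rewrite 0·∞ as a quotient (0/0 or ∞/∞ form), then apply L'Hôpital's rule:
  lim(x→0) 7·x·cot(5x) = 7/5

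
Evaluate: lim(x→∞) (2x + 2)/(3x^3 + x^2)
This is an ∞/∞ indeterminate form.

Apply L'Hôpital's rule: differentiate numerator and denominator separately.
  f(x) = 2·x + 2   ⇒   f'(x) = 2
  g(x) = 3·x^3 + x^2   ⇒   g'(x) = 9·x^2 + 2·x
  lim(x→∞) f'(x)/g'(x) = lim(x→∞) (2)/(9·x^2 + 2·x)
  = 0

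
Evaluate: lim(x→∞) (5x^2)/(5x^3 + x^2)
This is an ∞/∞ indeterminate form.

Apply L'Hôpital's rule: differentiate numerator and denominator separately.
  f(x) = 5·x^2   ⇒   f'(x) = 10·x
  g(x) = 5·x^3 + x^2   ⇒   g'(x) = 15·x^2 + 2·x
  lim(x→∞) f'(x)/g'(x) = lim(x→∞) (10·x)/(15·x^2 + 2·x)
  = 0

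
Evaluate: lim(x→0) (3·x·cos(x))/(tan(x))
This is a 0/0 indeterminate form.

Apply L'Hôpital's rule: differentiate numerator and denominator separately.
  f(x) = 3·x·cos(x)   ⇒   f'(x) = -3·x·sin(x) + 3·cos(x)
  g(x) = tan(x)   ⇒   g'(x) = tan(x)^2 + 1
  lim(x→0) f'(x)/g'(x) = lim(x→0) (-3·x·sin(x) + 3·cos(x))/(tan(x)^2 + 1)
  = 3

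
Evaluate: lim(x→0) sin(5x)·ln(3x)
This is a 0·∞ indeterminate form.

Rewrite 0·∞ as a quotient (0/0 or ∞/∞ form), then apply L'Hôpital's rule:
  lim(x→0) sin(5x)·ln(3x) = 0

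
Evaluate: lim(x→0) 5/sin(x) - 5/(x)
This is an ∞-∞ indeterminate form.

Combine fractions or rationalize to convert ∞-∞ to 0/0 form:
  lim(x→0) 5/sin(x) - 5/(x) = 0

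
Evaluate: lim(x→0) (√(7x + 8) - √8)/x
This is a standard limit.

Factor or rationalize the expression:
  lim(x→0) (√(7x + 8) - √8)/x = 7·sqrt(2)/8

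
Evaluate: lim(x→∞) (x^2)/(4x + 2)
This is an ∞/∞ indeterminate form.

Apply L'Hôpital's rule: differentiate numerator and denominator separately.
  f(x) = x^2   ⇒   f'(x) = 2·x
  g(x) = 4·x + 2   ⇒   g'(x) = 4
  lim(x→∞) f'(x)/g'(x) = lim(x→∞) (2·x)/(4)
  = ∞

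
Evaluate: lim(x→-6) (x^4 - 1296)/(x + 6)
This is a standard limit.

Factor or rationalize the expression:
  lim(x→-6) (x^4 - 1296)/(x + 6) = -864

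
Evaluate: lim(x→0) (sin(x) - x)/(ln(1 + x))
This is a 0/0 indeterminate form.

Apply L'Hôpital's rule: differentiate numerator and denominator separately.
  f(x) = -x + sin(x)   ⇒   f'(x) = cos(x) - 1
  g(x) = ln(x + 1)   ⇒   g'(x) = 1/(x + 1)
  lim(x→0) f'(x)/g'(x) = lim(x→0) (cos(x) - 1)/(1/(x + 1))
  = 0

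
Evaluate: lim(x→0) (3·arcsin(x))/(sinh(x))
This is a 0/0 indeterminate form.

Apply L'Hôpital's rule: differentiate numerator and denominator separately.
  f(x) = 3·asin(x)   ⇒   f'(x) = 3/sqrt(1 - x^2)
  g(x) = sinh(x)   ⇒   g'(x) = cosh(x)
  lim(x→0) f'(x)/g'(x) = lim(x→0) (3/sqrt(1 - x^2))/(cosh(x))
  = 3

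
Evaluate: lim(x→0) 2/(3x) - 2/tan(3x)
This is an ∞-∞ indeterminate form.

Combine fractions or rationalize to convert ∞-∞ to 0/0 form:
  lim(x→0) 2/(3x) - 2/tan(3x) = 0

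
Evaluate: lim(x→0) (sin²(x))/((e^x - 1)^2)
This is a 0/0 indeterminate form.

Apply L'Hôpital's rule: differentiate numerator and denominator separately.
  f(x) = sin(x)^2   ⇒   f'(x) = 2·sin(x)·cos(x)
  g(x) = (e^(x) - 1)^2   ⇒   g'(x) = 2·(e^(x) - 1)·e^(x)
  lim(x→0) f'(x)/g'(x) = lim(x→0) (2·sin(x)·cos(x))/(2·(e^(x) - 1)·e^(x))
  = 1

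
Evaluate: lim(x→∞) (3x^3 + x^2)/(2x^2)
This is an ∞/∞ indeterminate form.

Apply L'Hôpital's rule: differentiate numerator and denominator separately.
  f(x) = 3·x^3 + x^2   ⇒   f'(x) = 9·x^2 + 2·x
  g(x) = 2·x^2   ⇒   g'(x) = 4·x
  lim(x→∞) f'(x)/g'(x) = lim(x→∞) (9·x^2 + 2·x)/(4·x)
  = ∞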